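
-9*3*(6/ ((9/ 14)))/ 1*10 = -2520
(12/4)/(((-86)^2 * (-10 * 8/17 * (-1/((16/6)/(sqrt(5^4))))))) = 17/1849000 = 0.00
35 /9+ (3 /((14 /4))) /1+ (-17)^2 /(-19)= -10.46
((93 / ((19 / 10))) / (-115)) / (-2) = 93 / 437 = 0.21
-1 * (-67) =67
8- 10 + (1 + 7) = 6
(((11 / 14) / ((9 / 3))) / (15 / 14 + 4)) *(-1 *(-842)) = 9262 / 213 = 43.48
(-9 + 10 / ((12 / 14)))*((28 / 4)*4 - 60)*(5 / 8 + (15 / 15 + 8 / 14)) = -1312 / 7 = -187.43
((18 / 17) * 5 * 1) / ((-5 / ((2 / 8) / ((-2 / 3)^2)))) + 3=327 / 136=2.40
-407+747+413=753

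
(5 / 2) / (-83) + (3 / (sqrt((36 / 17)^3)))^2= 394819 / 430272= 0.92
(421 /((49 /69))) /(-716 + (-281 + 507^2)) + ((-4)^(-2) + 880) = 44167101793 /50186192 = 880.06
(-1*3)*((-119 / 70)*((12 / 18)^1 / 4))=17 / 20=0.85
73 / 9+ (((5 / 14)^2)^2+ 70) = 27012073 / 345744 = 78.13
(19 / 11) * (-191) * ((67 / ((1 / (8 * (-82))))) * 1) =159501808 / 11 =14500164.36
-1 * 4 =-4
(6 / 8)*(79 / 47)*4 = 237 / 47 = 5.04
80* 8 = 640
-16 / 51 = -0.31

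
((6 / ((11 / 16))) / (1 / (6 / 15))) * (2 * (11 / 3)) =128 / 5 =25.60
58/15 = 3.87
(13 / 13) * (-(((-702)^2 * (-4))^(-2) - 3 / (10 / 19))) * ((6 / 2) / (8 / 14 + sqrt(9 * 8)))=1.89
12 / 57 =4 / 19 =0.21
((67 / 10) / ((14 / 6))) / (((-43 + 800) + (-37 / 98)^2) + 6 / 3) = 137886 / 36454025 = 0.00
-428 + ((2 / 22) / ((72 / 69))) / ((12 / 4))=-338953 / 792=-427.97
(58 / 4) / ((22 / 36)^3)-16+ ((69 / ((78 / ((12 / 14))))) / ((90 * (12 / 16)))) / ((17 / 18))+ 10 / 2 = 540976857 / 10295285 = 52.55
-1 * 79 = -79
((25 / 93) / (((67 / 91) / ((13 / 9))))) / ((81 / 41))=1212575 / 4542399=0.27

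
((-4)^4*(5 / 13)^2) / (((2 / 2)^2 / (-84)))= -537600 / 169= -3181.07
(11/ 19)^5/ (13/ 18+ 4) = 2898918/ 210468415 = 0.01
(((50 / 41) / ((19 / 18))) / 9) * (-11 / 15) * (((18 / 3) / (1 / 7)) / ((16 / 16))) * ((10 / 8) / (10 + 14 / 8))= -15400 / 36613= -0.42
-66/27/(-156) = 11/702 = 0.02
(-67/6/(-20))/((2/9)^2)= 11.31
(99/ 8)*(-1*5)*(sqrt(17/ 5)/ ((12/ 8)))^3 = -187*sqrt(85)/ 15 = -114.94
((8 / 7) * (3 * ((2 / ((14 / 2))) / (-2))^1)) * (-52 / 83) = 1248 / 4067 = 0.31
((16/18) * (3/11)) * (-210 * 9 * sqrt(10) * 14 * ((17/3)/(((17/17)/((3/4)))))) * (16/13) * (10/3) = -353679.75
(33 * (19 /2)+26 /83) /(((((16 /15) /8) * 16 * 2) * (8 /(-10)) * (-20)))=781395 /169984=4.60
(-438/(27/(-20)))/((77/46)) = 134320/693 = 193.82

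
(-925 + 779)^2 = 21316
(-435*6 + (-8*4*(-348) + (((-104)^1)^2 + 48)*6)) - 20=73690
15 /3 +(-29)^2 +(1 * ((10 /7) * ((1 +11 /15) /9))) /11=1758886 /2079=846.03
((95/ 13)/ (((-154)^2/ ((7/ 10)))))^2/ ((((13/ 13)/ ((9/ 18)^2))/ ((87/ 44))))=31407/ 1365671250944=0.00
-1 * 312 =-312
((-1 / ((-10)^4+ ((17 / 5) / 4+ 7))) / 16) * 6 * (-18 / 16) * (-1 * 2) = -0.00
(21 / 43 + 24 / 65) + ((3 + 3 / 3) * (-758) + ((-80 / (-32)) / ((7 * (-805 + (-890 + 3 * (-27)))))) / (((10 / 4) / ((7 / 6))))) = -90278093003 / 29783520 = -3031.14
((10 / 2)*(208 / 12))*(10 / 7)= 123.81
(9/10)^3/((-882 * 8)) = -81/784000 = -0.00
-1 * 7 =-7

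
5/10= 1/2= 0.50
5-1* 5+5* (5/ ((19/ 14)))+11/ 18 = 6509/ 342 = 19.03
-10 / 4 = -5 / 2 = -2.50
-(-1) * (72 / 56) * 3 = 27 / 7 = 3.86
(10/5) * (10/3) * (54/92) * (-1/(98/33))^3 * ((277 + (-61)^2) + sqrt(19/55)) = -3232712835/5411854-29403 * sqrt(1045)/10823708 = -597.43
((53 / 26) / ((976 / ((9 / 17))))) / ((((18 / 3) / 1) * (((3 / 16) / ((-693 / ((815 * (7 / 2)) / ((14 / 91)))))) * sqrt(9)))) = -1749 / 142831195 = -0.00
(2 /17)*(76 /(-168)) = -19 /357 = -0.05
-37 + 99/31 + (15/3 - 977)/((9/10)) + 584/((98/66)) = -1094440/1519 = -720.50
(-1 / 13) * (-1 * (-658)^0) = 1 / 13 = 0.08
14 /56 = 1 /4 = 0.25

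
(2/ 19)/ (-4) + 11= 417/ 38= 10.97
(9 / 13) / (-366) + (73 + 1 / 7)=812011 / 11102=73.14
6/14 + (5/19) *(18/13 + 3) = 144/91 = 1.58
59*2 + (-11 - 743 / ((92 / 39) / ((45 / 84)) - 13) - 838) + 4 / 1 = -3221428 / 5029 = -640.57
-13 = -13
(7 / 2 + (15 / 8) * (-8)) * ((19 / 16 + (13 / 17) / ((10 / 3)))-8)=205919 / 2720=75.71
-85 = -85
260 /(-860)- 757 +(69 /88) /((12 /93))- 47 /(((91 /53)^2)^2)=-785348316433063 /1037950609696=-756.63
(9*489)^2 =19368801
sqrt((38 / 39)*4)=2*sqrt(1482) / 39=1.97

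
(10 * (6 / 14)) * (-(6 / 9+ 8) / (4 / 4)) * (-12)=3120 / 7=445.71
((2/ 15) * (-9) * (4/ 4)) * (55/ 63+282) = -35642/ 105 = -339.45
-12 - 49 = -61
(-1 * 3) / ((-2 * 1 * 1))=3 / 2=1.50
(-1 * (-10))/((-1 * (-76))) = 5/38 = 0.13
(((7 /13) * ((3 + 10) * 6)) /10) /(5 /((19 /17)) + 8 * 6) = 399 /4985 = 0.08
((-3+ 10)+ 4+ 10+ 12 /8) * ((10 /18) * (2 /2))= 25 /2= 12.50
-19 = -19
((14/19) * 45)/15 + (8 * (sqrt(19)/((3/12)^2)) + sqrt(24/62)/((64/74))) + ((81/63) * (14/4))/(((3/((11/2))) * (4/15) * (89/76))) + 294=37 * sqrt(93)/496 + 2182263/6764 + 128 * sqrt(19)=881.29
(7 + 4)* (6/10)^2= 99/25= 3.96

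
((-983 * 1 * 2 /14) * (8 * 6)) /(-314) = 23592 /1099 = 21.47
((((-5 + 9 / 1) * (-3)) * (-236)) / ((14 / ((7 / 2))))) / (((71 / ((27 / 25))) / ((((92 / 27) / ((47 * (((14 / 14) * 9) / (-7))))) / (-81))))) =151984 / 20272275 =0.01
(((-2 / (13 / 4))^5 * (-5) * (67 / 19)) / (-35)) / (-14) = 1097728 / 345673783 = 0.00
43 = 43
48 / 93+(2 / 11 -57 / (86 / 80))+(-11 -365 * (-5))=25831436 / 14663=1761.67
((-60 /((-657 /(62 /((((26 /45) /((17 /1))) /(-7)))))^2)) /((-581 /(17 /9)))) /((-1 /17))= -280922883500 /224249649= -1252.72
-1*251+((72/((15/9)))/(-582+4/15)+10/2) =-1073622/4363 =-246.07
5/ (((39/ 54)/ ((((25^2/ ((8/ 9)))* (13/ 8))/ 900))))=8.79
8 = 8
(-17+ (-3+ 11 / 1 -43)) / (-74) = 26 / 37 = 0.70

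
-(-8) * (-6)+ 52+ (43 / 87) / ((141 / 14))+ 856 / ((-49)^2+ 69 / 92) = 4.41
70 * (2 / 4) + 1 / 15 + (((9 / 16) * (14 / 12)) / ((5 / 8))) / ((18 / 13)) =1433 / 40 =35.82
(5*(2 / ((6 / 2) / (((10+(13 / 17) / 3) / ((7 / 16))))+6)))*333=9288480 / 17093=543.41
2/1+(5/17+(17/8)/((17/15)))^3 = 30703287/2515456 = 12.21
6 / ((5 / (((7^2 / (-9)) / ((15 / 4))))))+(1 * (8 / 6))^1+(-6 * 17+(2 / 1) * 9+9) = -75.41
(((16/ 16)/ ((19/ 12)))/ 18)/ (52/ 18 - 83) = -6/ 13699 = -0.00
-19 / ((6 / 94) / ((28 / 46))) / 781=-12502 / 53889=-0.23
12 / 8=1.50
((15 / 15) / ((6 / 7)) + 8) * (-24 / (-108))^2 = 110 / 243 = 0.45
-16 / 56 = -2 / 7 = -0.29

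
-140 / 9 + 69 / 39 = -13.79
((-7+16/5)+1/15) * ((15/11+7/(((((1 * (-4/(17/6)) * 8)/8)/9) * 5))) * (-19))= -147497/275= -536.35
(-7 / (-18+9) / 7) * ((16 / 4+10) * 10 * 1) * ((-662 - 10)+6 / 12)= -94010 / 9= -10445.56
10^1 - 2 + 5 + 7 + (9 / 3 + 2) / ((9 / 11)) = 235 / 9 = 26.11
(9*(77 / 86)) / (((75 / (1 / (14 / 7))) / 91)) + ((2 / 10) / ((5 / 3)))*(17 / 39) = 276197 / 55900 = 4.94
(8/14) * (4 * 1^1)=16/7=2.29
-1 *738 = -738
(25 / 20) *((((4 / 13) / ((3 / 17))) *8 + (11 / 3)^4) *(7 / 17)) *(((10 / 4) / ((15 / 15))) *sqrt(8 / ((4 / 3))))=35878675 *sqrt(6) / 143208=613.68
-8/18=-4/9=-0.44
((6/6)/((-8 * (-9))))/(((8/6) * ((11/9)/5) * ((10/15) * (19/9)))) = 405/13376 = 0.03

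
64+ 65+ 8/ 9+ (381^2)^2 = 189645444458/ 9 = 21071716050.89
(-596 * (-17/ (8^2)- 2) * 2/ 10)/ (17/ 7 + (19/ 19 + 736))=30247/ 82816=0.37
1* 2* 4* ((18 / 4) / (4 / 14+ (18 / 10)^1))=1260 / 73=17.26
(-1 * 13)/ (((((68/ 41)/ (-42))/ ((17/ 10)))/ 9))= 100737/ 20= 5036.85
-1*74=-74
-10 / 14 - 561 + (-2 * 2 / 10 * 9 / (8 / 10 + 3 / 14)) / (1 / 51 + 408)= -5809380112 / 10342073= -561.72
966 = 966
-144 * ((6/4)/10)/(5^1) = -108/25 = -4.32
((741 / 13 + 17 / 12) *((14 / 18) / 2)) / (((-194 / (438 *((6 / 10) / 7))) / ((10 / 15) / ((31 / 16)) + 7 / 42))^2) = 1348562069 / 6076256928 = 0.22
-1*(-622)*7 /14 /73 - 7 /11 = 2910 /803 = 3.62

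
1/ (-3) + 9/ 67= -40/ 201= -0.20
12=12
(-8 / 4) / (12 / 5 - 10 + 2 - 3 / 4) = 40 / 127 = 0.31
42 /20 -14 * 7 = -959 /10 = -95.90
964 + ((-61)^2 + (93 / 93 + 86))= 4772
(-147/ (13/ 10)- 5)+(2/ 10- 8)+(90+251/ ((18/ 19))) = 268009/ 1170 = 229.07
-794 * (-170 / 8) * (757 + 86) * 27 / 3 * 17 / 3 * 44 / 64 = 15958786635 / 32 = 498712082.34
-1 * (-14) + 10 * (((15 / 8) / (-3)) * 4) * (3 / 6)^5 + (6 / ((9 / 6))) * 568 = 73127 / 32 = 2285.22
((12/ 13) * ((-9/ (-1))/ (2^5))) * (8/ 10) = 27/ 130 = 0.21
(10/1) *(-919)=-9190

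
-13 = -13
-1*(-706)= 706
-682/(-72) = 341/36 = 9.47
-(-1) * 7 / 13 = 7 / 13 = 0.54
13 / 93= 0.14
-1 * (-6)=6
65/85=13/17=0.76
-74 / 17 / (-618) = 37 / 5253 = 0.01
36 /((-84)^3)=-1 /16464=-0.00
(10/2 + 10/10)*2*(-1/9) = -4/3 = -1.33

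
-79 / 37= -2.14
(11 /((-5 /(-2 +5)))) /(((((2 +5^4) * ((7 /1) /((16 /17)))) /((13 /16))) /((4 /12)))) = -13 /33915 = -0.00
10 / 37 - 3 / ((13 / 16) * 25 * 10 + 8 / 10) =25710 / 100603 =0.26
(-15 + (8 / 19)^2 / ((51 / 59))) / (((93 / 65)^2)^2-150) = 0.10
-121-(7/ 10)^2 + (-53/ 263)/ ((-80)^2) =-204492021/ 1683200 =-121.49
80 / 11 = 7.27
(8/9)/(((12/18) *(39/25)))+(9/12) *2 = 551/234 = 2.35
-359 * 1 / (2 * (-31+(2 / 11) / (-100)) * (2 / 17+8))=98725 / 138414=0.71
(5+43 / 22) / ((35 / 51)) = 7803 / 770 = 10.13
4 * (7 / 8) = 7 / 2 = 3.50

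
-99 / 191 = -0.52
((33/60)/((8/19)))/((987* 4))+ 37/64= 365399/631680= 0.58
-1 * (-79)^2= -6241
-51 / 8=-6.38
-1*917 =-917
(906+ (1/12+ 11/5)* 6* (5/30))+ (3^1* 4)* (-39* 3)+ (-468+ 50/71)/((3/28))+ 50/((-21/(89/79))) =-11448681449/2355780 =-4859.83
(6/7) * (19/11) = 114/77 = 1.48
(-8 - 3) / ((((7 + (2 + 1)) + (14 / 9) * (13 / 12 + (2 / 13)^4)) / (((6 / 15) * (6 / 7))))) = -18507528 / 57346975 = -0.32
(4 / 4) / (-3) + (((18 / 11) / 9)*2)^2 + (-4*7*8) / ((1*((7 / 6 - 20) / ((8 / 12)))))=316999 / 41019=7.73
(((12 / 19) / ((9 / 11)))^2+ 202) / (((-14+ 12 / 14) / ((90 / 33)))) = -11519095 / 273999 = -42.04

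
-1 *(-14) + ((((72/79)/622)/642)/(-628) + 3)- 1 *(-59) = 62735663909/825469262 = 76.00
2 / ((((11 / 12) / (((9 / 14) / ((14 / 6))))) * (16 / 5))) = 405 / 2156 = 0.19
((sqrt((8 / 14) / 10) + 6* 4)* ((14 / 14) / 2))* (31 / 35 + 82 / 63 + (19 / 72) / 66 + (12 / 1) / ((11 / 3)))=908777* sqrt(70) / 11642400 + 908777 / 13860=66.22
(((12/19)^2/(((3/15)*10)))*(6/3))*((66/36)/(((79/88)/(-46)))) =-1068672/28519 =-37.47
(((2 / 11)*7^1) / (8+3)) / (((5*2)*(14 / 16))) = 8 / 605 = 0.01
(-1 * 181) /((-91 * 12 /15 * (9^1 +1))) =181 /728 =0.25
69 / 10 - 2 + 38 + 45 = 879 / 10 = 87.90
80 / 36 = 20 / 9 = 2.22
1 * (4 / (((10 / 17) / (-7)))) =-238 / 5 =-47.60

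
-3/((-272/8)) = 3/34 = 0.09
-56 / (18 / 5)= -140 / 9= -15.56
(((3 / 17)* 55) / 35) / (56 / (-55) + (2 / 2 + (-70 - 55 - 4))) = -0.00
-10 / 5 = -2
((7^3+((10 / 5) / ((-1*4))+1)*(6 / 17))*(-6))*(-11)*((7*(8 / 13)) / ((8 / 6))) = 16171848 / 221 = 73175.78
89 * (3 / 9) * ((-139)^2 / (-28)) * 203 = -49867501 / 12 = -4155625.08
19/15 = 1.27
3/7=0.43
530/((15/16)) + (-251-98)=649/3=216.33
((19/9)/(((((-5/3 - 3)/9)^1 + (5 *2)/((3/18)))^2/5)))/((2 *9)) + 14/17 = 72233143/87694024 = 0.82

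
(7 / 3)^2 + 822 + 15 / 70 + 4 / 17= 1773349 / 2142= 827.89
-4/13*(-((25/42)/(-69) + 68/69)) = 5662/18837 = 0.30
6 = 6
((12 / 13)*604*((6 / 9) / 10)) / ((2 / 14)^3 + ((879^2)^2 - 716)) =207172 / 3327384468827185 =0.00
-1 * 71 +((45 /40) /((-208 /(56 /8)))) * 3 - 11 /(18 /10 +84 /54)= -18691963 /251264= -74.39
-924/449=-2.06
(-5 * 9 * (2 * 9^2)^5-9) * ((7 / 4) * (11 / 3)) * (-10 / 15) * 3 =128871551461191 / 2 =64435775730595.50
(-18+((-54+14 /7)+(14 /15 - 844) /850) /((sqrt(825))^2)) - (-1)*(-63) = -81.06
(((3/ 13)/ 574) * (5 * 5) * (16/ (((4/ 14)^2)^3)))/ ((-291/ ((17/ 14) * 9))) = -9183825/ 827216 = -11.10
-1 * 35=-35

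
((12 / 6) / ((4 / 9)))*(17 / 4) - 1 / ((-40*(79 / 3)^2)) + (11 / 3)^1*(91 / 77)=8784221 / 374460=23.46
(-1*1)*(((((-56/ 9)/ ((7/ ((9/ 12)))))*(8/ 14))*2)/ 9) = 16/ 189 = 0.08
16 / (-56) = -2 / 7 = -0.29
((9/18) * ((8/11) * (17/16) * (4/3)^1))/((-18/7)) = -0.20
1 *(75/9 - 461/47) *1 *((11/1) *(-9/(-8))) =-858/47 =-18.26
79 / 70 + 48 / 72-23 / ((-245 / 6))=3467 / 1470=2.36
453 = 453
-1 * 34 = -34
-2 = -2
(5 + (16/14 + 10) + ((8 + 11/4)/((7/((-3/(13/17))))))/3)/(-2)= -735/104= -7.07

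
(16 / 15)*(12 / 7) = 64 / 35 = 1.83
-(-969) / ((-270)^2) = 323 / 24300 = 0.01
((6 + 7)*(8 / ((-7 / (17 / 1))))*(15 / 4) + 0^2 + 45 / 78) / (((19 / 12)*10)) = -103365 / 1729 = -59.78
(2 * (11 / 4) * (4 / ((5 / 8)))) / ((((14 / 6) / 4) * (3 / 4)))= 2816 / 35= 80.46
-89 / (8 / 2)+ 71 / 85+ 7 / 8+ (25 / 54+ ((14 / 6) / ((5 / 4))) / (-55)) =-20307767 / 1009800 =-20.11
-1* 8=-8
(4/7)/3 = 4/21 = 0.19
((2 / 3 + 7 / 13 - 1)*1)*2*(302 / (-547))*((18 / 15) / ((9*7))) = -9664 / 2239965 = -0.00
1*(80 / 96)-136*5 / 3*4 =-5435 / 6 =-905.83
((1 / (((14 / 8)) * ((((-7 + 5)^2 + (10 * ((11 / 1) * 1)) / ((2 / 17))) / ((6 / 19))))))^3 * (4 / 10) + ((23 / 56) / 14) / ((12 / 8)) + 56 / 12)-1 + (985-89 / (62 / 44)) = 82793786303889943547 / 89456030029474360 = 925.52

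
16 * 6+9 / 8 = 777 / 8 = 97.12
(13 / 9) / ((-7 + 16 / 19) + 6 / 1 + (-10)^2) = 247 / 17073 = 0.01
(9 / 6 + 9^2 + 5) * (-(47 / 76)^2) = -386575 / 11552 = -33.46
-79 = -79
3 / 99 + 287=9472 / 33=287.03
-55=-55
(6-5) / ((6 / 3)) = 1 / 2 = 0.50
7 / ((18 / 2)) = 0.78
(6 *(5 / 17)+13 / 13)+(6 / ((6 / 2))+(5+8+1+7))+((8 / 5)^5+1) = 1978931 / 53125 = 37.25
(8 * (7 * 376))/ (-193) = -21056/ 193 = -109.10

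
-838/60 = -419/30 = -13.97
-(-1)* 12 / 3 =4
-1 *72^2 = -5184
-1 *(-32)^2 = -1024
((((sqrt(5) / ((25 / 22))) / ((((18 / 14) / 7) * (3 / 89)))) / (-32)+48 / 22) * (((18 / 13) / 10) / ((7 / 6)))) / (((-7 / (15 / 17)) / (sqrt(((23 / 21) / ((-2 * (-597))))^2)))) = -4968 / 165932767+22517 * sqrt(5) / 369423600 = 0.00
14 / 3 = 4.67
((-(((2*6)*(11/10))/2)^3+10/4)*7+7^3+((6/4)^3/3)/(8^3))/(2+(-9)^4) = -0.25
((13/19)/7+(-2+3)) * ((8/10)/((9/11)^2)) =70664/53865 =1.31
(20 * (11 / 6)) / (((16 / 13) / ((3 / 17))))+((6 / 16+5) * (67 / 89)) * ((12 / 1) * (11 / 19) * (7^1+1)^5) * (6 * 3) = 3813192135401 / 229976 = 16580826.41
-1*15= -15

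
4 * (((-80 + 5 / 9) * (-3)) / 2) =1430 / 3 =476.67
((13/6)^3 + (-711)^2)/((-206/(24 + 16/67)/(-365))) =8090783741635/372654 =21711248.88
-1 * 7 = -7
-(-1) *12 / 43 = 12 / 43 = 0.28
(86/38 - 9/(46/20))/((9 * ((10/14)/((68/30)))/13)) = -2230774/294975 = -7.56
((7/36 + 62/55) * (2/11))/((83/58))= 0.17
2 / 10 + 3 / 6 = 7 / 10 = 0.70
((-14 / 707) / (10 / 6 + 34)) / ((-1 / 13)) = 78 / 10807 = 0.01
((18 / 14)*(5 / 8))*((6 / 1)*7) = 135 / 4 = 33.75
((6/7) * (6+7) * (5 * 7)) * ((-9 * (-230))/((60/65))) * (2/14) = 874575/7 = 124939.29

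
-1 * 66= -66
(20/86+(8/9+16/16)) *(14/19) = 1.56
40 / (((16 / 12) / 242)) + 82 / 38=137981 / 19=7262.16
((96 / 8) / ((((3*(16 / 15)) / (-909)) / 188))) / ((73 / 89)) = -57035205 / 73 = -781304.18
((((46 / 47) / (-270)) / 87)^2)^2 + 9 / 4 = 835691578414540669574989 / 371418479295351408202500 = 2.25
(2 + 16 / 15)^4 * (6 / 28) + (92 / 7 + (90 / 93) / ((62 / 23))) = 526303319 / 16216875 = 32.45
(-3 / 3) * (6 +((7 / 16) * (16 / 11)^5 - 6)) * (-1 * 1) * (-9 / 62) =-2064384 / 4992581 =-0.41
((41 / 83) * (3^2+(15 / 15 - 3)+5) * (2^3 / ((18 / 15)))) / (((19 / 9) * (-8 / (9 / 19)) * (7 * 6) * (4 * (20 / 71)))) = -78597 / 3355856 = -0.02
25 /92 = 0.27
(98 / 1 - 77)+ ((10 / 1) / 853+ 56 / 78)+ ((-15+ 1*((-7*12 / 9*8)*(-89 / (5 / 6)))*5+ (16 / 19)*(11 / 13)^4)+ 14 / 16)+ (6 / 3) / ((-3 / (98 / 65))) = 2215143608472023 / 55546575240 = 39879.03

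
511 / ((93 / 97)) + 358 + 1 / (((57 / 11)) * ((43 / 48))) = 67713805 / 75981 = 891.19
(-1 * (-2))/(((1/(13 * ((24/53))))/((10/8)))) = 780/53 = 14.72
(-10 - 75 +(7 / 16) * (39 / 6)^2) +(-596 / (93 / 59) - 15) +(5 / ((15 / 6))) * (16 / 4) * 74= 787907 / 5952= 132.38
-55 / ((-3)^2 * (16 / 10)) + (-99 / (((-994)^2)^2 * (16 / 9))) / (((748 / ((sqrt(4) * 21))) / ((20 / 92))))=-59981447221583735 / 15704233454375424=-3.82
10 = 10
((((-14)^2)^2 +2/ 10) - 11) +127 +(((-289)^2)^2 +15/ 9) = 104636939623/ 15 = 6975795974.87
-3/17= -0.18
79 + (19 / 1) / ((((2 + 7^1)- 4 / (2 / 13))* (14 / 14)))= 1324 / 17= 77.88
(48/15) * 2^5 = 512/5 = 102.40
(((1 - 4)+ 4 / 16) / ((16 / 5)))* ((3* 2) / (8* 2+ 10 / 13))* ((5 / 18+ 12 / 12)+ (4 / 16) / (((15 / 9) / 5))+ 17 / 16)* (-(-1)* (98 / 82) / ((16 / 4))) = -15590575 / 54915072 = -0.28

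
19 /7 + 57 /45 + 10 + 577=62053 /105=590.98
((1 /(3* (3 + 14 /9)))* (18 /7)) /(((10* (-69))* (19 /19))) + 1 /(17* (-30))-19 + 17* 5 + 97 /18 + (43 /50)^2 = 182110320097 /2524882500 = 72.13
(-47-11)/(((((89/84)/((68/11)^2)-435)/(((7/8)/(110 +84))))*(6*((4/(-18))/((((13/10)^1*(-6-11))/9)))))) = 90757849/81940842635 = 0.00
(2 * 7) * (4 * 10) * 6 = 3360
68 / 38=34 / 19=1.79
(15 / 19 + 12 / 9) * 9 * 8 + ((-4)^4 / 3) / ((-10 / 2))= 38696 / 285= 135.78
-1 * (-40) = 40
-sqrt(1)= -1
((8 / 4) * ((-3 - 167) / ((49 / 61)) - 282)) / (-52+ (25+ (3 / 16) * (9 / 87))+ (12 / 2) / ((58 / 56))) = 774016 / 16611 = 46.60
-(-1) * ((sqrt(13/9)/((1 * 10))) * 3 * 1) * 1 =sqrt(13)/10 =0.36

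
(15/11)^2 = 225/121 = 1.86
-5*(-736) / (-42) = -1840 / 21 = -87.62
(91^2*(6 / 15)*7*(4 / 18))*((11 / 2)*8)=10202192 / 45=226715.38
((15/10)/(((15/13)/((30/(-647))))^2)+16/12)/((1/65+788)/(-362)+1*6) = 39471057340/112972941093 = 0.35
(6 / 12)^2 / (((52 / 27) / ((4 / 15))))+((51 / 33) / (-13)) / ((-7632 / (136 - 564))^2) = 89128319 / 2602931760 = 0.03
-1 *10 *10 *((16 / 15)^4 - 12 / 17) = -2026448 / 34425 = -58.87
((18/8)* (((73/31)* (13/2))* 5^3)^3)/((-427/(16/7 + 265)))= -28108972669552734375/2849449568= -9864702637.74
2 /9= 0.22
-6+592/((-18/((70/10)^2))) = -14558/9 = -1617.56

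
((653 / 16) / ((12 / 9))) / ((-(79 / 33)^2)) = -2133351 / 399424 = -5.34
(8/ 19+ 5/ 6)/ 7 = 0.18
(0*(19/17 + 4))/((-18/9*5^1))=0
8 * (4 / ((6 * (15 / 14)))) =224 / 45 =4.98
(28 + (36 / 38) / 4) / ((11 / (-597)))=-640581 / 418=-1532.49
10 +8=18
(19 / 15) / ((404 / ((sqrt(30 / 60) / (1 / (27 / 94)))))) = 171 * sqrt(2) / 379760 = 0.00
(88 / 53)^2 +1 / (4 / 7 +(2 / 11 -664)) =395269787 / 143455630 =2.76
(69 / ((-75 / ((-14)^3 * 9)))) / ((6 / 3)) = 284004 / 25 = 11360.16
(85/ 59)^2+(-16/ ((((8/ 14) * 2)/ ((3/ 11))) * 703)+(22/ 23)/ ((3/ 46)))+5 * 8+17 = 5954667364/ 80755719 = 73.74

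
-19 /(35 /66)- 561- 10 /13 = -271907 /455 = -597.60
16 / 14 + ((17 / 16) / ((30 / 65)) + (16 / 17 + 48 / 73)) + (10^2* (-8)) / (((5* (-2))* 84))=1666801 / 277984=6.00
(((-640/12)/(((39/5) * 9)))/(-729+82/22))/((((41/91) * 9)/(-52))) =-1601600/119227221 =-0.01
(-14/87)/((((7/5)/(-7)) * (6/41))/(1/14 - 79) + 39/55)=-34884850/153800253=-0.23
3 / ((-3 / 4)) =-4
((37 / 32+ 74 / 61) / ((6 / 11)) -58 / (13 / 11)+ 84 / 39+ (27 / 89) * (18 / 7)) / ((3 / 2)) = -3964878319 / 142283232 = -27.87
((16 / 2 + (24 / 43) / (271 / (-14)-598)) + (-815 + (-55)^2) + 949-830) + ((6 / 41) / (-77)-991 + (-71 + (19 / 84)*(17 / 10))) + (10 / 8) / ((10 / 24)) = 59996800832579 / 46931835720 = 1278.38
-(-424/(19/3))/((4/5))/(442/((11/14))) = 8745/58786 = 0.15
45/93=15/31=0.48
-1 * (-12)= 12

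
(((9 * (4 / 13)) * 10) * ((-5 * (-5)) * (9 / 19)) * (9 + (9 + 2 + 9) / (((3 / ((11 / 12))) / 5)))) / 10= 1297.17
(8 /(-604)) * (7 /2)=-7 /151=-0.05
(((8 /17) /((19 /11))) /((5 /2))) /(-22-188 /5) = -88 /48127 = -0.00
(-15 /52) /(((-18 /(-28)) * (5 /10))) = -35 /39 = -0.90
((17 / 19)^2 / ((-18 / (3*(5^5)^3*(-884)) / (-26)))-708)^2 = 10272757831505399049111427770781696 / 1172889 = 8758508120977687615035547000.00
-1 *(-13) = 13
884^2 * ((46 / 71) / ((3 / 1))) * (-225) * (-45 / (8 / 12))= 181981566000 / 71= 2563120647.89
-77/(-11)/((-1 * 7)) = -1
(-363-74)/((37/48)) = -20976/37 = -566.92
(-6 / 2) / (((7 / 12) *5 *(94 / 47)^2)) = -9 / 35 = -0.26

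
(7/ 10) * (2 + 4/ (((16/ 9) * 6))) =1.66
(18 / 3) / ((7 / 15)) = 90 / 7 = 12.86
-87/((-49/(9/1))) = 783/49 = 15.98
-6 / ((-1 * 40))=3 / 20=0.15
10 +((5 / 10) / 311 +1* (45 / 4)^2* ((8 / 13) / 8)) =1276759 / 64688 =19.74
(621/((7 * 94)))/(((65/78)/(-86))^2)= 82672488/8225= 10051.37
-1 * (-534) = 534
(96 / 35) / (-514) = -48 / 8995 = -0.01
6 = 6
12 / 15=4 / 5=0.80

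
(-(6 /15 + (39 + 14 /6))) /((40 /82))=-12833 /150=-85.55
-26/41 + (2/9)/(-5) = -1252/1845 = -0.68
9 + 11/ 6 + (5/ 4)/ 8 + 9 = 1919/ 96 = 19.99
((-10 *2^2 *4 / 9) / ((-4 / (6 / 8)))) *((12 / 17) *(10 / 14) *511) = 14600 / 17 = 858.82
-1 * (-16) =16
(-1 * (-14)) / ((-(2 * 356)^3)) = -7 / 180472064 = -0.00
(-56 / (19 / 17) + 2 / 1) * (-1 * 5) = 4570 / 19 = 240.53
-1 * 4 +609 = 605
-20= -20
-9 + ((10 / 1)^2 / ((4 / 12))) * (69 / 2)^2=357066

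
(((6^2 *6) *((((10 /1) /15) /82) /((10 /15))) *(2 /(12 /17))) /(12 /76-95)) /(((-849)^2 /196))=-3724 /174033397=-0.00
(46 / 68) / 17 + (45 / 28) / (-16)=-7853 / 129472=-0.06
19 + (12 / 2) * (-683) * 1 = -4079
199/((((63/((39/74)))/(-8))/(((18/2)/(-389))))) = 0.31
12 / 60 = 1 / 5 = 0.20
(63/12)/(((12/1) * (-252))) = -1/576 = -0.00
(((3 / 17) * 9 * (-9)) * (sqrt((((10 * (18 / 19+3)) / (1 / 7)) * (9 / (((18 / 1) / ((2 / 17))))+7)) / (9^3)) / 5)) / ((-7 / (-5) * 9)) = -300 * sqrt(2261) / 38437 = -0.37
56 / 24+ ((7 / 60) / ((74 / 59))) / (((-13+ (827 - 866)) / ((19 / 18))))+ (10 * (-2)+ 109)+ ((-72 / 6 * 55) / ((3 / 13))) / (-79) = 127.53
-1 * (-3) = 3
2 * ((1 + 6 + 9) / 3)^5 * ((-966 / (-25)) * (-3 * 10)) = -1350565888 / 135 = -10004191.76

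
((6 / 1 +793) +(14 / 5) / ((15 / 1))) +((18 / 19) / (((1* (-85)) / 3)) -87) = 17251912 / 24225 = 712.15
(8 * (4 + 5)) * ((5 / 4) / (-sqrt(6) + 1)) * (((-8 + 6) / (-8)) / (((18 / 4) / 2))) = -2 * sqrt(6)-2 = -6.90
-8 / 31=-0.26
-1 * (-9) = 9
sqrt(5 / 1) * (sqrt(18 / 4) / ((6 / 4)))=sqrt(10)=3.16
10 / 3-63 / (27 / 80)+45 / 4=-2065 / 12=-172.08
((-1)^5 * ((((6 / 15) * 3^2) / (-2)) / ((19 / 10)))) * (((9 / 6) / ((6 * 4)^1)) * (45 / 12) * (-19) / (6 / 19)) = -855 / 64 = -13.36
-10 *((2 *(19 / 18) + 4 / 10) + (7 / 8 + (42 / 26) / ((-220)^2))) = -19175059 / 566280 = -33.86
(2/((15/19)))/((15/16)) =608/225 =2.70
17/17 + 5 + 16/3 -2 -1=8.33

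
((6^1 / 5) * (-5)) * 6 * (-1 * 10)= 360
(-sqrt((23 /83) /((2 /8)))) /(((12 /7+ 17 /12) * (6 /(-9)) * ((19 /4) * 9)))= 112 * sqrt(1909) /414751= 0.01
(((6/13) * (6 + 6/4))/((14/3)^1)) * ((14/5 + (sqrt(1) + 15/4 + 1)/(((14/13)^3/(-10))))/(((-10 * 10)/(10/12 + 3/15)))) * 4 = 331017597/249704000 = 1.33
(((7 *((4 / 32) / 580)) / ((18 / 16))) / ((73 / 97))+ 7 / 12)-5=-420584 / 95265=-4.41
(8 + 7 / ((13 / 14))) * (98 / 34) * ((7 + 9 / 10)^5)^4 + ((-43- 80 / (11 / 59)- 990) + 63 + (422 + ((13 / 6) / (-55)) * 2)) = 40151058736054202991.81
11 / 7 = 1.57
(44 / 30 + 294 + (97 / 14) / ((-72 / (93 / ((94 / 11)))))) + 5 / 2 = 15629837 / 52640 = 296.92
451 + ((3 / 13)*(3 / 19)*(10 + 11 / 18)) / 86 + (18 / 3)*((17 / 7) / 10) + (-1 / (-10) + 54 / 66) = 7415634493 / 16356340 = 453.38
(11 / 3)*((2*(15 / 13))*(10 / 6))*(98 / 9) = 53900 / 351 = 153.56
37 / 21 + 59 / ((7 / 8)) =1453 / 21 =69.19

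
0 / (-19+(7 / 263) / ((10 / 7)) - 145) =0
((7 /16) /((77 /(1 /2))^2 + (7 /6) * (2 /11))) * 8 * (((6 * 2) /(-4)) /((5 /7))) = -693 /1118050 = -0.00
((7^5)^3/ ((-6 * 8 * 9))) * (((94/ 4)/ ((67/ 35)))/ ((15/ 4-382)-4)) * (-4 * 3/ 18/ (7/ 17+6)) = -132765557625555995/ 3617876988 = -36697090.05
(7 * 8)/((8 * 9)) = 7/9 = 0.78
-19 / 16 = -1.19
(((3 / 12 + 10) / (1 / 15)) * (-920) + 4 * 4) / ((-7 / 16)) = 2262944 / 7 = 323277.71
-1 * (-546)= 546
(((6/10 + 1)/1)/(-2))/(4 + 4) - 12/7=-127/70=-1.81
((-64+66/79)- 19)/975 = -6491/77025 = -0.08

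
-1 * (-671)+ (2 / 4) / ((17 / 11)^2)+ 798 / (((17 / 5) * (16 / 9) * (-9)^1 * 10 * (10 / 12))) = 7738831 / 11560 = 669.45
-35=-35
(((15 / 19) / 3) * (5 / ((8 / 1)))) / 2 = 25 / 304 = 0.08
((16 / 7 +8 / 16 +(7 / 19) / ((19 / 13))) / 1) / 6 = 15353 / 30324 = 0.51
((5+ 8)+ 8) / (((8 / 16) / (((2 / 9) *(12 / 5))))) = 112 / 5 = 22.40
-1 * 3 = -3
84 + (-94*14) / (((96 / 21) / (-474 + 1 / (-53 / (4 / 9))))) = 260516725 / 1908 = 136539.16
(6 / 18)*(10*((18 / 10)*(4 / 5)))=24 / 5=4.80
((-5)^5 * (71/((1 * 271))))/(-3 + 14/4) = -443750/271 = -1637.45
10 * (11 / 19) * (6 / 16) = 165 / 76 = 2.17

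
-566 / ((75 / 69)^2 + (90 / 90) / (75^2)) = -842101875 / 1758077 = -478.99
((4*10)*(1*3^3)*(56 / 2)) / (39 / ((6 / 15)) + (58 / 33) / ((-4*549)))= 547858080 / 1766393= 310.16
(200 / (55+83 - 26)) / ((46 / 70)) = 125 / 46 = 2.72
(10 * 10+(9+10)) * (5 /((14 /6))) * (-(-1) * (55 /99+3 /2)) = 3145 /6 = 524.17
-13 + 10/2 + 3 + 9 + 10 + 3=17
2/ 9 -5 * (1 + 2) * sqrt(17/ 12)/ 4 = -4.24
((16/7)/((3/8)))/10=64/105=0.61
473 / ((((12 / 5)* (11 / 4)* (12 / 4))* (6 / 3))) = 215 / 18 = 11.94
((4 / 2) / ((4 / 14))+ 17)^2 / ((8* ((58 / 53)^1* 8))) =477 / 58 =8.22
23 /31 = 0.74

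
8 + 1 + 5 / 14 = 131 / 14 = 9.36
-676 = -676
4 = 4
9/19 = 0.47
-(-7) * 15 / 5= 21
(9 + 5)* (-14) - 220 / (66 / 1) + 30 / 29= -17252 / 87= -198.30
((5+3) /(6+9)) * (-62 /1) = -33.07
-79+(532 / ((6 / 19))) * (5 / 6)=11924 / 9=1324.89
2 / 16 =1 / 8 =0.12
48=48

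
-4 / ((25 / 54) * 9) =-24 / 25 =-0.96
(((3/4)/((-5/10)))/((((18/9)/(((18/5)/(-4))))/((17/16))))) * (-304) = -8721/40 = -218.02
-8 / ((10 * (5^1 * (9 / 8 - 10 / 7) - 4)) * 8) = 28 / 1545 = 0.02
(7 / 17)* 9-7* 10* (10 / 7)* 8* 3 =-40737 / 17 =-2396.29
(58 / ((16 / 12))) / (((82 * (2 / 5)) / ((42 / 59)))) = 9135 / 9676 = 0.94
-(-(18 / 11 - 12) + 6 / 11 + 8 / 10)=-644 / 55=-11.71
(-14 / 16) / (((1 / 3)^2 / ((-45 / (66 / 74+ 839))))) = 104895 / 248608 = 0.42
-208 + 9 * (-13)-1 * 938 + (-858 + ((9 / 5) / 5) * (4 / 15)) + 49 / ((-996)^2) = -262996331683 / 124002000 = -2120.90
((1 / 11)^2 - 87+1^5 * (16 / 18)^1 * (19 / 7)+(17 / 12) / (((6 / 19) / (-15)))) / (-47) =9261683 / 2866248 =3.23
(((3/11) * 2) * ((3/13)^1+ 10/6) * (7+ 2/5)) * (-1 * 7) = -38332/715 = -53.61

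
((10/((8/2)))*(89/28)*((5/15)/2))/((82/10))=2225/13776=0.16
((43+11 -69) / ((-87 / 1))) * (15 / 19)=75 / 551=0.14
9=9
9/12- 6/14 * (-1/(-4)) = 9/14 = 0.64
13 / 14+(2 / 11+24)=3867 / 154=25.11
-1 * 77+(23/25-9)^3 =-9445533/15625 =-604.51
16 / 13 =1.23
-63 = -63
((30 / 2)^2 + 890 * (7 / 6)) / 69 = 3790 / 207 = 18.31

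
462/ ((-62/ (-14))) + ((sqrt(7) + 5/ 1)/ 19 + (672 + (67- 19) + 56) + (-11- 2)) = sqrt(7)/ 19 + 511008/ 589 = 867.72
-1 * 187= -187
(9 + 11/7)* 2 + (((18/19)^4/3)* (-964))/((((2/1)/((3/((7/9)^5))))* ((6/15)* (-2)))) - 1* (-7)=1733.26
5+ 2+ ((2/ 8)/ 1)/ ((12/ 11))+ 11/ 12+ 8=775/ 48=16.15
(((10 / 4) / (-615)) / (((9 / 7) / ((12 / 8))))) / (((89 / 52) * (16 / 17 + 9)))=-119 / 426933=-0.00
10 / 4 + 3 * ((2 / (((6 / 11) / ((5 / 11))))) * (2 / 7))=55 / 14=3.93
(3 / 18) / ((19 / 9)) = 0.08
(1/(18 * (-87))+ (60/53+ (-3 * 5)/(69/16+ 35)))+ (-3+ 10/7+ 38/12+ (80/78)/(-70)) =5535696172/2375361261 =2.33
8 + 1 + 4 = 13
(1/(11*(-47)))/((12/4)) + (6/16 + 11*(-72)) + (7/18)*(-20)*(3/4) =-9894871/12408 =-797.46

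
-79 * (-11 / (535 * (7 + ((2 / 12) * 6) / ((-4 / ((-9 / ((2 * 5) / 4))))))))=0.21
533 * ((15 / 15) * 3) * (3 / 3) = 1599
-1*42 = -42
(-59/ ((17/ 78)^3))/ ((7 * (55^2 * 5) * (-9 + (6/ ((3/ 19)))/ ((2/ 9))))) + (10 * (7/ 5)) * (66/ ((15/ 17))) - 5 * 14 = 1524911897458/ 1560491625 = 977.20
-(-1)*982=982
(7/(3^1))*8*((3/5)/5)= 56/25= 2.24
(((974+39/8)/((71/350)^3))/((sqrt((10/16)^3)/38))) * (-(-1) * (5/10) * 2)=9018200.66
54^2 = 2916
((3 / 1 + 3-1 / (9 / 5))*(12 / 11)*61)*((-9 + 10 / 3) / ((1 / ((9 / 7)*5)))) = -145180 / 11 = -13198.18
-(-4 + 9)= -5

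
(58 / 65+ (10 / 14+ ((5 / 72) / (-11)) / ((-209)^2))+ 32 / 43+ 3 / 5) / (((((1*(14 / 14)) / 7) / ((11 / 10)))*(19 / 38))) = 1997258763839 / 43951822200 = 45.44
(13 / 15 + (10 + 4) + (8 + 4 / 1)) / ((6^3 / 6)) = 403 / 540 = 0.75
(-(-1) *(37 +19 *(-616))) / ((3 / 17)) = -66113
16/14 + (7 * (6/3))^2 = 1380/7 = 197.14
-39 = -39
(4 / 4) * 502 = 502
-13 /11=-1.18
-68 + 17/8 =-527/8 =-65.88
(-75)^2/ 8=5625/ 8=703.12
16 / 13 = 1.23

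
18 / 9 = 2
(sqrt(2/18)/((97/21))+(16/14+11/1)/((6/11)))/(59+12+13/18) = 272967/876589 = 0.31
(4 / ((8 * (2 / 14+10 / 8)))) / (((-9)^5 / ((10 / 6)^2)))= -350 / 20726199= -0.00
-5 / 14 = -0.36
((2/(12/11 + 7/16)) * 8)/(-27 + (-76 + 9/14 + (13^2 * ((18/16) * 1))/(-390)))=-1576960/15492517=-0.10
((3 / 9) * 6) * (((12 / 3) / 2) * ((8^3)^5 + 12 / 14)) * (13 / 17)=12807111440335160 / 119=107622785212900.50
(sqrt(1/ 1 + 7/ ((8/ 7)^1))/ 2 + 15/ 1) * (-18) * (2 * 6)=-3240 - 27 * sqrt(114)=-3528.28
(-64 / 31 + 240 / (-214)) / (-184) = 1321 / 76291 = 0.02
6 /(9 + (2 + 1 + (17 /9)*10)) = 27 /139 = 0.19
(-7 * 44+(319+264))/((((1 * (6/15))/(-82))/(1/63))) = -56375/63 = -894.84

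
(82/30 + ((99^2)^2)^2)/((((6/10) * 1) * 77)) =19773100594884008/99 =199728288837212.20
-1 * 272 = -272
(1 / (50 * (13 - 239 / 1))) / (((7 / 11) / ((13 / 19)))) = -143 / 1502900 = -0.00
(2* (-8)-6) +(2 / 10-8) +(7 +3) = -99 / 5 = -19.80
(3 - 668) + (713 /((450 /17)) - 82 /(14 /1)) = -643.92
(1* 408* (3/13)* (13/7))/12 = 102/7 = 14.57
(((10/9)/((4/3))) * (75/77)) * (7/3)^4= 42875/1782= 24.06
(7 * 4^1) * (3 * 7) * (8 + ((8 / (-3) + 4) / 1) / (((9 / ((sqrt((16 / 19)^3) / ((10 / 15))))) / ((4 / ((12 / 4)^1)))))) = 100352 * sqrt(19) / 3249 + 4704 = 4838.63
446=446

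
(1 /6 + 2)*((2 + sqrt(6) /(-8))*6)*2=52-13*sqrt(6) /4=44.04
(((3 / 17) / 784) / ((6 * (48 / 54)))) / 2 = 9 / 426496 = 0.00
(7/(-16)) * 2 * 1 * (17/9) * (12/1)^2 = -238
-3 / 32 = -0.09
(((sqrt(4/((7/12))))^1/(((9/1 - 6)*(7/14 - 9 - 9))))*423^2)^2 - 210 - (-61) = 682997912533/8575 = 79649902.34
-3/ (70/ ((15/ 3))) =-3/ 14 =-0.21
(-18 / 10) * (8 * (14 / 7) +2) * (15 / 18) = -27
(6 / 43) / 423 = 2 / 6063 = 0.00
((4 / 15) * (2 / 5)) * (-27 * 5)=-72 / 5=-14.40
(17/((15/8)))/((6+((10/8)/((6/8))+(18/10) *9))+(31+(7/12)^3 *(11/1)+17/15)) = 78336/502705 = 0.16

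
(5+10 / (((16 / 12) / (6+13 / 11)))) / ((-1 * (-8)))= 1295 / 176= 7.36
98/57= 1.72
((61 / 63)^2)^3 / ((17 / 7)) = 51520374361 / 151842791079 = 0.34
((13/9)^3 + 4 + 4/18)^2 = 27825625/531441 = 52.36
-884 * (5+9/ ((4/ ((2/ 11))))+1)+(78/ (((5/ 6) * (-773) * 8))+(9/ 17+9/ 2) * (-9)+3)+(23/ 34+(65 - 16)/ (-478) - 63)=-996759946558/ 172738445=-5770.34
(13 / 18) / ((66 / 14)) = 91 / 594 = 0.15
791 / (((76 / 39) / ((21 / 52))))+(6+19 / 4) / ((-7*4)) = 174007 / 1064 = 163.54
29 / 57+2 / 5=259 / 285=0.91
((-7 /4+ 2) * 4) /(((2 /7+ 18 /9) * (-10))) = -7 /160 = -0.04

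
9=9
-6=-6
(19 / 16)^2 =361 / 256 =1.41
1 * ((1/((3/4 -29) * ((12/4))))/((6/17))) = -34/1017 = -0.03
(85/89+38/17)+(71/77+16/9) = 6175934/1048509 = 5.89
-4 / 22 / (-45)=2 / 495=0.00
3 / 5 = 0.60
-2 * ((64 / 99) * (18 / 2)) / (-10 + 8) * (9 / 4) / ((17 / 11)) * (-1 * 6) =-864 / 17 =-50.82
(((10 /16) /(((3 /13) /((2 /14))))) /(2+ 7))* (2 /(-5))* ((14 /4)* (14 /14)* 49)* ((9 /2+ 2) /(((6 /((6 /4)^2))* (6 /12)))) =-8281 /576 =-14.38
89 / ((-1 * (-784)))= 89 / 784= 0.11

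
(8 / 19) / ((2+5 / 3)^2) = 72 / 2299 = 0.03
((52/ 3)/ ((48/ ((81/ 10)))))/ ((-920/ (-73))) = 8541/ 36800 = 0.23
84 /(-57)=-1.47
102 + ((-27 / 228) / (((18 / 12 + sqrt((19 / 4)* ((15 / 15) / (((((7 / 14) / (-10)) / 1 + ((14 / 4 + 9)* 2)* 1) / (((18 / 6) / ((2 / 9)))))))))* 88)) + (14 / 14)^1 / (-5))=120856301 / 1187120- 3* sqrt(284430) / 237424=101.80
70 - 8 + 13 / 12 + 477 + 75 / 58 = 188399 / 348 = 541.38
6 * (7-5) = 12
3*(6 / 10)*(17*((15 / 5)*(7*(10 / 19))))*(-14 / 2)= -44982 / 19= -2367.47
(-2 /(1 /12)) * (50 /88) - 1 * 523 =-5903 /11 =-536.64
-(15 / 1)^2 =-225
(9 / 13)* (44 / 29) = 1.05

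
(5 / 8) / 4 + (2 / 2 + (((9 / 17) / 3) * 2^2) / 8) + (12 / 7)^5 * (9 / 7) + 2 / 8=1313930109 / 64001056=20.53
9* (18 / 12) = 27 / 2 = 13.50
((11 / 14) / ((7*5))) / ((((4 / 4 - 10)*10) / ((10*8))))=-44 / 2205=-0.02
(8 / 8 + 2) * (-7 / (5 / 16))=-336 / 5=-67.20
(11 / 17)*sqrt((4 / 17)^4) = 176 / 4913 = 0.04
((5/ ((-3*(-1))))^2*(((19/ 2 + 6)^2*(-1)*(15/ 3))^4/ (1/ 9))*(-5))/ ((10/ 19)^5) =-52796066122915566475/ 8192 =-6444832290394966.61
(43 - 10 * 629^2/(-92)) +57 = 1982805/46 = 43104.46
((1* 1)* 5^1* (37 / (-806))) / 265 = -37 / 42718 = -0.00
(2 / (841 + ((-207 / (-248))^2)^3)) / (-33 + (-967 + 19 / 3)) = -1395922589712384 / 583502396712069753413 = -0.00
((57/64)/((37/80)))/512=285/75776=0.00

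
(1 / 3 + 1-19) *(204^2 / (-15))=245072 / 5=49014.40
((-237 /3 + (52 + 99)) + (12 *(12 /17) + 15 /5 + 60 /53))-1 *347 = -262.40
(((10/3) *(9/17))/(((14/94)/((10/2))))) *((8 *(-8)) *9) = -4060800/119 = -34124.37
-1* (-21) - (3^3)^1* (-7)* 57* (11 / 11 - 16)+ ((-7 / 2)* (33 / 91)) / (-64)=-268859103 / 1664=-161573.98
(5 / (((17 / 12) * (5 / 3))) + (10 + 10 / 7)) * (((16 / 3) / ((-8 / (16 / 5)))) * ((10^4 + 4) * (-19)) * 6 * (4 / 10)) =39219521536 / 2975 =13183032.45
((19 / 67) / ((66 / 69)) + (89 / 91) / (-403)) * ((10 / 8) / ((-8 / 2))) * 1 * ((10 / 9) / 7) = -132457625 / 9081408336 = -0.01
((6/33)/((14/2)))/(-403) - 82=-2544544/31031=-82.00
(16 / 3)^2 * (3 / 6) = 128 / 9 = 14.22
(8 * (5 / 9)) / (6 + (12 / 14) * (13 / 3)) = 70 / 153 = 0.46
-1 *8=-8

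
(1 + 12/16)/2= 7/8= 0.88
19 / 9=2.11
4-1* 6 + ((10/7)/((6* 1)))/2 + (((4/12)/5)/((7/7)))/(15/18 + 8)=-20851/11130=-1.87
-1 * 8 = -8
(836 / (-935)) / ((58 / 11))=-418 / 2465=-0.17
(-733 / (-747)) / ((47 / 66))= 16126 / 11703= 1.38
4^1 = 4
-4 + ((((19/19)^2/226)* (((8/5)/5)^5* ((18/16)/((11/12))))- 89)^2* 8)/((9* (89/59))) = 4663.55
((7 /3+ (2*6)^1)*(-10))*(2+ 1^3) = -430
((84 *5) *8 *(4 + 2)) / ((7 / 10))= 28800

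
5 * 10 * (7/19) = 350/19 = 18.42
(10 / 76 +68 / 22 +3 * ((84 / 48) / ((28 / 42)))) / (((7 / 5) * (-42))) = -30925 / 163856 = -0.19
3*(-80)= -240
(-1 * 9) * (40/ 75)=-4.80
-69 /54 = -1.28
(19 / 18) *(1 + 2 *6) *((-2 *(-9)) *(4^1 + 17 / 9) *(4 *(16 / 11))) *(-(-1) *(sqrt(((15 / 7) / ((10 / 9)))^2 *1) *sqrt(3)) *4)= 5026944 *sqrt(3) / 77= 113076.91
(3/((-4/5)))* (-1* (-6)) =-45/2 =-22.50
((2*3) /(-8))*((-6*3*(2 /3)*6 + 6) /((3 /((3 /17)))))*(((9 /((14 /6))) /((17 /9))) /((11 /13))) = 28431 /4046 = 7.03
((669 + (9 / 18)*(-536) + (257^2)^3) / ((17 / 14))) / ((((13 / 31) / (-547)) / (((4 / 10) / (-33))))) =9120413577426031720 / 2431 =3751712701532715.64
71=71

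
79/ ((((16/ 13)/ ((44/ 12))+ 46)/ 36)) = 203346/ 3313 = 61.38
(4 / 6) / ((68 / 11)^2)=121 / 6936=0.02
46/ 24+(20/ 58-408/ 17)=-21.74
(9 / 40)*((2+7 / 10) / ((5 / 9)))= 2187 / 2000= 1.09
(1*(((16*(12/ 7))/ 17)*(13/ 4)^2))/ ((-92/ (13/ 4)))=-6591/ 10948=-0.60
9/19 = 0.47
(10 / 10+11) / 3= 4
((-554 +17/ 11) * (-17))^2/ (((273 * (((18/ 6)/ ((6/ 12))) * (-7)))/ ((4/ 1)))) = -21345498962/ 693693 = -30770.81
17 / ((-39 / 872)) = -14824 / 39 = -380.10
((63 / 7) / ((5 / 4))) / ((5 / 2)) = 72 / 25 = 2.88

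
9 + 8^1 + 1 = 18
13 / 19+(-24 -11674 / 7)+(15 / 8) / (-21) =-1799351 / 1064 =-1691.12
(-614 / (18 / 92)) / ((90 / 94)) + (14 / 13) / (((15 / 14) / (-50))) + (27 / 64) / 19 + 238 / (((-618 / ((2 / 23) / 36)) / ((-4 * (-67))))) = -50478229535861 / 15166906560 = -3328.18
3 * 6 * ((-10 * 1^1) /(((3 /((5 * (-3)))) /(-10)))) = -9000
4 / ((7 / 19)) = 76 / 7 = 10.86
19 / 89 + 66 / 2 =2956 / 89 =33.21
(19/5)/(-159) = -19/795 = -0.02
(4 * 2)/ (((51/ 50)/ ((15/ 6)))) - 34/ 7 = 5266/ 357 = 14.75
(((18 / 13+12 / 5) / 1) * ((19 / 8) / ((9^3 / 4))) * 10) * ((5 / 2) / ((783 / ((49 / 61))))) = 190855 / 150883317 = 0.00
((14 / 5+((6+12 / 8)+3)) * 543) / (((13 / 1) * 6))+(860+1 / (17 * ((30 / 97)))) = 2526769 / 2652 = 952.78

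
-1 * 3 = -3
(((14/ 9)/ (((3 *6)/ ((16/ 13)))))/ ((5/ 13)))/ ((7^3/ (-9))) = -16/ 2205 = -0.01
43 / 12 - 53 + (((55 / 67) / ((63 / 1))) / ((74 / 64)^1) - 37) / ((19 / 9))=-264837719 / 3956484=-66.94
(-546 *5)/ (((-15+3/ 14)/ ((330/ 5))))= 12186.09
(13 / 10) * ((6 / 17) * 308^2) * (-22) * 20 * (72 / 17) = -23441273856 / 289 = -81111674.24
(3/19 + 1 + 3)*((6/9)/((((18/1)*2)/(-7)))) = -553/1026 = -0.54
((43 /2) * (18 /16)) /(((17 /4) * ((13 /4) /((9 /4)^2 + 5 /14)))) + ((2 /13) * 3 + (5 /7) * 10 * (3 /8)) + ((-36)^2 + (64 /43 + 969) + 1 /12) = 7277511245 /3193008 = 2279.20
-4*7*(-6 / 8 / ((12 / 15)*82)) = 105 / 328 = 0.32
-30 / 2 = -15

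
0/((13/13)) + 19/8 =19/8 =2.38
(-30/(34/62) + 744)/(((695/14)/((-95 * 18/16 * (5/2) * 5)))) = -175330575/9452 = -18549.57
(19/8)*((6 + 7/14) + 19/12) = 1843/96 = 19.20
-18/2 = -9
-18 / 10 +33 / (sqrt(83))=-9 / 5 +33*sqrt(83) / 83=1.82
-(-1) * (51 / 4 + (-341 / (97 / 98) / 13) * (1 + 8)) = -1138737 / 5044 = -225.76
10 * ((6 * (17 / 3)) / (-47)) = -340 / 47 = -7.23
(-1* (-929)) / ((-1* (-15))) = 929 / 15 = 61.93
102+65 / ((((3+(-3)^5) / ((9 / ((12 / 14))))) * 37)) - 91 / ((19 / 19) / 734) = -78963419 / 1184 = -66692.08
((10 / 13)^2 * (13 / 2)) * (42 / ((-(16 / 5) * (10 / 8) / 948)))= -497700 / 13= -38284.62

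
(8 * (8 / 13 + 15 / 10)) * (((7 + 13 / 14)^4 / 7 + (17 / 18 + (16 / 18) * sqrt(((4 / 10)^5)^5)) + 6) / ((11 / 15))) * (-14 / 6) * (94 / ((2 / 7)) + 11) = -2939024534125 / 280917 - 62390272 * sqrt(10) / 1142578125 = -10462252.49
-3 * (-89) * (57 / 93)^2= 96387 / 961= 100.30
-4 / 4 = -1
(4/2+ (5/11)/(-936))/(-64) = -20587/658944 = -0.03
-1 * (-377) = 377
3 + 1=4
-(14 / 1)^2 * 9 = -1764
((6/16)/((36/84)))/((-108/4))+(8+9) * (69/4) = 63335/216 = 293.22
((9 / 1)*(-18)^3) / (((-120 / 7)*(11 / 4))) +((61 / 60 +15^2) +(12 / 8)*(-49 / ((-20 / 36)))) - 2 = 970001 / 660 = 1469.70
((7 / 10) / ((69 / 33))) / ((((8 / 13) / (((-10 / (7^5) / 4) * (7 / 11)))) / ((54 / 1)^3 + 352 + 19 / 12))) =-24619543 / 3029376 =-8.13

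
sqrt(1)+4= 5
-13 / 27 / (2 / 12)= -26 / 9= -2.89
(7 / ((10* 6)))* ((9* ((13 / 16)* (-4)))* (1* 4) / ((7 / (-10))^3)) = 39.80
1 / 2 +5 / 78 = 22 / 39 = 0.56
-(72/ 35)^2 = -5184/ 1225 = -4.23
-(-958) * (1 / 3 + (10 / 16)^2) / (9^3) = 66581 / 69984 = 0.95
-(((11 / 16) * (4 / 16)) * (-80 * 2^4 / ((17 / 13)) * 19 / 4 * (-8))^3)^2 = -78226411014747192480754540.00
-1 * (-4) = 4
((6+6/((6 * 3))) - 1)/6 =8/9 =0.89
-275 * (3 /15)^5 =-11 /125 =-0.09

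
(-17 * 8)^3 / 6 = -1257728 / 3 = -419242.67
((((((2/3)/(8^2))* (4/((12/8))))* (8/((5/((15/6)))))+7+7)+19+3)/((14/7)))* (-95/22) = -30875/396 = -77.97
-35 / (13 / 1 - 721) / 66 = 35 / 46728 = 0.00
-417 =-417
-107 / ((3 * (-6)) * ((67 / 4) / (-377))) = -80678 / 603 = -133.79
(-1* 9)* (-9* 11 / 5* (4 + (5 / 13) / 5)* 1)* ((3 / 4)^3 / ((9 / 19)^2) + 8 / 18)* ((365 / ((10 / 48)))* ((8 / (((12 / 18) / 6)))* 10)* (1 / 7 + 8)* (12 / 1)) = 1457206200648 / 7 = 208172314378.29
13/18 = 0.72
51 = 51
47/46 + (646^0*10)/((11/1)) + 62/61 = 90969/30866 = 2.95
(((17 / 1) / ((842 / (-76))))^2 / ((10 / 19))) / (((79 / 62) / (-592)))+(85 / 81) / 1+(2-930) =-3005.41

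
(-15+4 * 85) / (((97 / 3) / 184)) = 179400 / 97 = 1849.48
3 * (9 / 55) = 27 / 55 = 0.49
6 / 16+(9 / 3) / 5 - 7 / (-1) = 319 / 40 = 7.98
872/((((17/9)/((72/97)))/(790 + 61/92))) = 10275684624/37927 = 270933.23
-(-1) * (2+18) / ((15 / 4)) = 16 / 3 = 5.33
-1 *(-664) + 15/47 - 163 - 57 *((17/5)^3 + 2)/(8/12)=-35604531/11750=-3030.17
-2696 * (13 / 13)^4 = -2696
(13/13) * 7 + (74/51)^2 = 23683/2601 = 9.11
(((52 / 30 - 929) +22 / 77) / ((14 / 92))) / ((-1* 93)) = 4477318 / 68355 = 65.50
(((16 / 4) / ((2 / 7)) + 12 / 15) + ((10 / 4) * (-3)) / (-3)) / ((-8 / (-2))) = 173 / 40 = 4.32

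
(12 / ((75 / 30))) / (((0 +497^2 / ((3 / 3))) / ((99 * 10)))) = 4752 / 247009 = 0.02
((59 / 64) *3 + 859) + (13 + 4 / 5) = 280181 / 320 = 875.57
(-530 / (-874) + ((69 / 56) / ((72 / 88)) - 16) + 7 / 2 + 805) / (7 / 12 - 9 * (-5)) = 58337261 / 3346546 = 17.43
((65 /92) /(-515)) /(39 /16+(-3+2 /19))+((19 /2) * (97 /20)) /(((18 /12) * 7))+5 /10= 4.89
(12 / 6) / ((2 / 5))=5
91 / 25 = 3.64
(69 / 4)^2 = 297.56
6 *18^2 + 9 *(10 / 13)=25362 / 13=1950.92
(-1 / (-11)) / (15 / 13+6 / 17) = 221 / 3663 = 0.06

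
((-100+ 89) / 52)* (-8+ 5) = 33 / 52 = 0.63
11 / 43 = 0.26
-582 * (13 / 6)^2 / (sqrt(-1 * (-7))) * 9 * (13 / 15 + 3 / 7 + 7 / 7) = -3950713 * sqrt(7) / 490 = -21331.85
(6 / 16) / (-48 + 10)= -3 / 304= -0.01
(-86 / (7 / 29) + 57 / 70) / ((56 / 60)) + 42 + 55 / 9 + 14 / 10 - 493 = -7270777 / 8820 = -824.35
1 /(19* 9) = 1 /171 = 0.01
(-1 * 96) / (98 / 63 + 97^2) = -864 / 84695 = -0.01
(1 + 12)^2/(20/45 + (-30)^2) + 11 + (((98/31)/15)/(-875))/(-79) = 416322460331/37212555000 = 11.19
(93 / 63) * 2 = 62 / 21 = 2.95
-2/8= -1/4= -0.25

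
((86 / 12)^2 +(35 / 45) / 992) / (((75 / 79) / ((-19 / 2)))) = -76477451 / 148800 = -513.96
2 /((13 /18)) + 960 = 12516 /13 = 962.77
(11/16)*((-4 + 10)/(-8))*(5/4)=-165/256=-0.64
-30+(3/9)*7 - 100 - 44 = -515/3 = -171.67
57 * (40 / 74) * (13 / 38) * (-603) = -235170 / 37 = -6355.95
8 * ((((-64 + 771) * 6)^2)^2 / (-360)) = -35978259283344 / 5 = -7195651856668.80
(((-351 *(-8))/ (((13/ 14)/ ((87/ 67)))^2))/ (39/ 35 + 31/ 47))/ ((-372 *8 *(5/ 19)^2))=-396442489401/ 26394287530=-15.02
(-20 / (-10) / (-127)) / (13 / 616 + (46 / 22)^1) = -1232 / 165227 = -0.01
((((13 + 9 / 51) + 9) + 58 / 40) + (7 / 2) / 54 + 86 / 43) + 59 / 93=3745883 / 142290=26.33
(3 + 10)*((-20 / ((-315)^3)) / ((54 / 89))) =2314 / 168781725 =0.00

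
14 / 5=2.80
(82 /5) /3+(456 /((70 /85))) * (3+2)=291274 /105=2774.04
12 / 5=2.40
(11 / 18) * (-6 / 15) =-11 / 45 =-0.24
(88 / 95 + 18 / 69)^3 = 17454600584 / 10431681625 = 1.67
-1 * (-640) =640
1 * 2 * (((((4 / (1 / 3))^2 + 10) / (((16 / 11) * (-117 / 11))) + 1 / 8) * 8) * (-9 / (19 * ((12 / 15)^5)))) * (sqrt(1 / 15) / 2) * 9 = 1078125 * sqrt(15) / 15808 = 264.14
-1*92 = -92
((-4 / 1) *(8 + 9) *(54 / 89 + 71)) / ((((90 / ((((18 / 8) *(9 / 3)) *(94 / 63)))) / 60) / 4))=-81472432 / 623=-130774.37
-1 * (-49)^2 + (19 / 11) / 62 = -1637463 / 682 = -2400.97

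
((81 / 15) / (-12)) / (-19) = 0.02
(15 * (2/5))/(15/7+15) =7/20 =0.35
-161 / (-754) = 161 / 754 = 0.21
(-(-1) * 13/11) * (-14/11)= -182/121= -1.50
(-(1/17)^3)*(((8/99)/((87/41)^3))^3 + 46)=-12744907704240986532562390/1361211537552632949382249149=-0.01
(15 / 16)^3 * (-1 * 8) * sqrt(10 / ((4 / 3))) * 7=-126.37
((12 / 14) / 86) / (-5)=-3 / 1505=-0.00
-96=-96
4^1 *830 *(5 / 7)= 16600 / 7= 2371.43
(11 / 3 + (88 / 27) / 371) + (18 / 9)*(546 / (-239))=-2139301 / 2394063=-0.89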